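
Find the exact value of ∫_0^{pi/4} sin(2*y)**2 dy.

Use the identity sin^2(2*y) = (1 - cos(4*y))/2.
An antiderivative is F(y) = y/2 - sin(4*y)/8.
Then F(pi/4) - F(0) = (pi/8) - (0) = pi/8.

pi/8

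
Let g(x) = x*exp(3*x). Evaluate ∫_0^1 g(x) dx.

1/9 + 2*exp(3)/9

Integrate by parts once (u = x, dv = exp(3*x) dx).
An antiderivative is F(x) = (3*x - 1)*exp(3*x)/9.
Then F(1) - F(0) = (2*exp(3)/9) - (-1/9) = 1/9 + 2*exp(3)/9.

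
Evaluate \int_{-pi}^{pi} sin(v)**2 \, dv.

Use the identity sin^2(v) = (1 - cos(2*v))/2.
An antiderivative is F(v) = v/2 - sin(2*v)/4.
Then F(pi) - F(-pi) = (pi/2) - (-pi/2) = pi.

pi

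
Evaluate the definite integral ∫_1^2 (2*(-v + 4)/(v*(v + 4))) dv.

Factor the denominator: v**2 + 4*v = (v + 4)v.
Partial fractions: 2*(-v + 4)/(v*(v + 4)) = -4/(v + 4) + 2/v.
An antiderivative is F(v) = 2*log(v) - 4*log(v + 4).
Then F(2) - F(1) = (-4*log(3) - 2*log(2)) - (-4*log(5)) = -4*log(3) - 2*log(2) + 4*log(5).

-4*log(3) - 2*log(2) + 4*log(5)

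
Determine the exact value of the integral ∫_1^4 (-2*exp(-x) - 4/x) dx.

An antiderivative is F(x) = -4*log(x) + 2*exp(-x).
Then F(4) - F(1) = (-8*log(2) + 2*exp(-4)) - (2*exp(-1)) = -8*log(2) - 2*exp(-1) + 2*exp(-4).

-8*log(2) - 2*exp(-1) + 2*exp(-4)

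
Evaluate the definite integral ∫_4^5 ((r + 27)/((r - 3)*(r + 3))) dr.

-7*log(2) + 4*log(7)

Factor the denominator: r**2 - 9 = (r + 3)(r - 3).
Partial fractions: (r + 27)/((r - 3)*(r + 3)) = -4/(r + 3) + 5/(r - 3).
An antiderivative is F(r) = 5*log(r - 3) - 4*log(r + 3).
Then F(5) - F(4) = (-7*log(2)) - (-4*log(7)) = -7*log(2) + 4*log(7).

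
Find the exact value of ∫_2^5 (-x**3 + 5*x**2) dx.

171/4

By the power rule, an antiderivative is F(x) = -x**4/4 + 5*x**3/3.
Then F(5) - F(2) = (625/12) - (28/3) = 171/4.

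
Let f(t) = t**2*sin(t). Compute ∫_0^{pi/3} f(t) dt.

Integrate by parts twice (u = t^2, dv = sin(t) dt).
An antiderivative is F(t) = -t**2*cos(t) + 2*t*sin(t) + 2*cos(t).
Then F(pi/3) - F(0) = (-pi**2/18 + 1 + sqrt(3)*pi/3) - (2) = -1 - pi**2/18 + sqrt(3)*pi/3.

-1 - pi**2/18 + sqrt(3)*pi/3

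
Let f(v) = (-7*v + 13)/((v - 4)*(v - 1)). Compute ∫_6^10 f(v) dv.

-9*log(3) + 2*log(5)

Factor the denominator: v**2 - 5*v + 4 = (v - 1)(v - 4).
Partial fractions: (-7*v + 13)/((v - 4)*(v - 1)) = -2/(v - 1) - 5/(v - 4).
An antiderivative is F(v) = -5*log(v - 4) - 2*log(v - 1).
Then F(10) - F(6) = (-9*log(3) - 5*log(2)) - (-5*log(2) - 2*log(5)) = -9*log(3) + 2*log(5).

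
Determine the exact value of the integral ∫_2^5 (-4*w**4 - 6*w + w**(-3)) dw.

-507459/200

By the power rule, an antiderivative is F(w) = -4*w**5/5 - 3*w**2 - 1/(2*w**2).
Then F(5) - F(2) = (-128751/50) - (-1509/40) = -507459/200.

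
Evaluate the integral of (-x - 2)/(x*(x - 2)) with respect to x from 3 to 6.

-log(8)

Factor the denominator: x**2 - 2*x = x(x - 2).
Partial fractions: (-x - 2)/(x*(x - 2)) = 1/x - 2/(x - 2).
An antiderivative is F(x) = log(x) - 2*log(x - 2).
Then F(6) - F(3) = (log(3/8)) - (log(3)) = -log(8).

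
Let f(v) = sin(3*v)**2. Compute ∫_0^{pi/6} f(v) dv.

pi/12

Use the identity sin^2(3*v) = (1 - cos(6*v))/2.
An antiderivative is F(v) = v/2 - sin(6*v)/12.
Then F(pi/6) - F(0) = (pi/12) - (0) = pi/12.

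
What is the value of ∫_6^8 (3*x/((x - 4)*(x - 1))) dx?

log(80/7)

Factor the denominator: x**2 - 5*x + 4 = (x - 1)(x - 4).
Partial fractions: 3*x/((x - 4)*(x - 1)) = -1/(x - 1) + 4/(x - 4).
An antiderivative is F(x) = 4*log(x - 4) - log(x - 1).
Then F(8) - F(6) = (-log(7) + 8*log(2)) - (log(16/5)) = log(80/7).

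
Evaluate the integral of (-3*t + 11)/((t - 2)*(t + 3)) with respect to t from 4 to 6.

-8*log(3) + log(2) + 4*log(7)

Factor the denominator: t**2 + t - 6 = (t + 3)(t - 2).
Partial fractions: (-3*t + 11)/((t - 2)*(t + 3)) = -4/(t + 3) + 1/(t - 2).
An antiderivative is F(t) = log(t - 2) - 4*log(t + 3).
Then F(6) - F(4) = (-8*log(3) + 2*log(2)) - (-4*log(7) + log(2)) = -8*log(3) + log(2) + 4*log(7).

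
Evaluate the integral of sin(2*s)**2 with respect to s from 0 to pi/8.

Use the identity sin^2(2*s) = (1 - cos(4*s))/2.
An antiderivative is F(s) = s/2 - sin(4*s)/8.
Then F(pi/8) - F(0) = (-1/8 + pi/16) - (0) = -1/8 + pi/16.

-1/8 + pi/16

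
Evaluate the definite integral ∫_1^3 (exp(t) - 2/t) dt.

-exp(1) - log(9) + exp(3)

An antiderivative is F(t) = exp(t) - 2*log(t).
Then F(3) - F(1) = (-log(9) + exp(3)) - (exp(1)) = -exp(1) - log(9) + exp(3).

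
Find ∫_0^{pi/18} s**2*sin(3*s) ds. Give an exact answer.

-2/27 - sqrt(3)*pi**2/1944 + pi/162 + sqrt(3)/27

Integrate by parts twice (u = s^2, dv = sin(3*s) ds).
An antiderivative is F(s) = -s**2*cos(3*s)/3 + 2*s*sin(3*s)/9 + 2*cos(3*s)/27.
Then F(pi/18) - F(0) = (-sqrt(3)*pi**2/1944 + pi/162 + sqrt(3)/27) - (2/27) = -2/27 - sqrt(3)*pi**2/1944 + pi/162 + sqrt(3)/27.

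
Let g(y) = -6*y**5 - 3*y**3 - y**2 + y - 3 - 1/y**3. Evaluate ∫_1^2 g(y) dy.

By the power rule, an antiderivative is F(y) = -y**6 - 3*y**4/4 - y**3/3 + y**2/2 - 3*y + 1/(2*y**2).
Then F(2) - F(1) = (-1981/24) - (-49/12) = -1883/24.

-1883/24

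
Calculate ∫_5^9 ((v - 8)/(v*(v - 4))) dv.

-3*log(5) + 4*log(3)

Factor the denominator: v**2 - 4*v = v(v - 4).
Partial fractions: (v - 8)/(v*(v - 4)) = 2/v - 1/(v - 4).
An antiderivative is F(v) = 2*log(v) - log(v - 4).
Then F(9) - F(5) = (log(81/5)) - (log(25)) = -3*log(5) + 4*log(3).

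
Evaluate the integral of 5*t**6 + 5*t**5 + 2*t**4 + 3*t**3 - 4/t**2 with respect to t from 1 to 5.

2468804/35

By the power rule, an antiderivative is F(t) = 5*t**7/7 + 5*t**6/6 + 2*t**5/5 + 3*t**4/4 + 4/t.
Then F(5) - F(1) = (29628461/420) - (2813/420) = 2468804/35.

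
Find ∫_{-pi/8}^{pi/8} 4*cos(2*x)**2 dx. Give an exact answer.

1 + pi/2

Use the identity cos^2(2*x) = (1 + cos(4*x))/2.
An antiderivative is F(x) = 2*x + sin(4*x)/2.
Then F(pi/8) - F(-pi/8) = (1/2 + pi/4) - (-pi/4 - 1/2) = 1 + pi/2.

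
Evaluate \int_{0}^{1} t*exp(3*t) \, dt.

Integrate by parts once (u = t, dv = exp(3*t) dt).
An antiderivative is F(t) = (3*t - 1)*exp(3*t)/9.
Then F(1) - F(0) = (2*exp(3)/9) - (-1/9) = 1/9 + 2*exp(3)/9.

1/9 + 2*exp(3)/9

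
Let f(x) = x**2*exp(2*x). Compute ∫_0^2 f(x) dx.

-1/4 + 5*exp(4)/4

Integrate by parts twice (u = x^2, dv = exp(2*x) dx).
An antiderivative is F(x) = (2*x**2 - 2*x + 1)*exp(2*x)/4.
Then F(2) - F(0) = (5*exp(4)/4) - (1/4) = -1/4 + 5*exp(4)/4.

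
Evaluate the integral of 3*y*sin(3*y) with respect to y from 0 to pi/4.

Integrate by parts once (u = y, dv = 3*sin(3*y) dy).
An antiderivative is F(y) = -y*cos(3*y) + sin(3*y)/3.
Then F(pi/4) - F(0) = (sqrt(2)*(4 + 3*pi)/24) - (0) = sqrt(2)*(4 + 3*pi)/24.

sqrt(2)*(4 + 3*pi)/24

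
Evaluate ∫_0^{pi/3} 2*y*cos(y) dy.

-1 + sqrt(3)*pi/3

Integrate by parts once (u = y, dv = 2*cos(y) dy).
An antiderivative is F(y) = 2*y*sin(y) + 2*cos(y).
Then F(pi/3) - F(0) = (1 + sqrt(3)*pi/3) - (2) = -1 + sqrt(3)*pi/3.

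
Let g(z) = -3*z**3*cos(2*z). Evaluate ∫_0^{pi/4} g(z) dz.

Integrate by parts 3 times (u = z^3, dv = -3*cos(2*z) dz).
An antiderivative is F(z) = -3*z**3*sin(2*z)/2 - 9*z**2*cos(2*z)/4 + 9*z*sin(2*z)/4 + 9*cos(2*z)/8.
Then F(pi/4) - F(0) = (3*pi*(24 - pi**2)/128) - (9/8) = -9/8 - 3*pi**3/128 + 9*pi/16.

-9/8 - 3*pi**3/128 + 9*pi/16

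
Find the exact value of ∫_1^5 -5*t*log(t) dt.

30 - 125*log(5)/2

Integrate by parts once (u = ln t, dv = -5*t dt).
An antiderivative is F(t) = -5*t**2*(2*log(t) - 1)/4.
Then F(5) - F(1) = (125/4 - 125*log(5)/2) - (5/4) = 30 - 125*log(5)/2.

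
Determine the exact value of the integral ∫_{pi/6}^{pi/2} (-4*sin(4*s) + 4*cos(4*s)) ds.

An antiderivative is F(s) = sin(4*s) + cos(4*s).
Then F(pi/2) - F(pi/6) = (1) - (-1/2 + sqrt(3)/2) = 3/2 - sqrt(3)/2.

3/2 - sqrt(3)/2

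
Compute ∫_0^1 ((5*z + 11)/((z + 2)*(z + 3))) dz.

Factor the denominator: z**2 + 5*z + 6 = (z + 3)(z + 2).
Partial fractions: (5*z + 11)/((z + 2)*(z + 3)) = 4/(z + 3) + 1/(z + 2).
An antiderivative is F(z) = log(z + 2) + 4*log(z + 3).
Then F(1) - F(0) = (log(3) + 8*log(2)) - (log(2) + 4*log(3)) = -3*log(3) + 7*log(2).

-3*log(3) + 7*log(2)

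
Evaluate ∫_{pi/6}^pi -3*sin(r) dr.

An antiderivative is F(r) = 3*cos(r).
Then F(pi) - F(pi/6) = (-3) - (3*sqrt(3)/2) = -3 - 3*sqrt(3)/2.

-3 - 3*sqrt(3)/2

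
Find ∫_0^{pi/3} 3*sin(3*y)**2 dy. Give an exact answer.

pi/2

Use the identity sin^2(3*y) = (1 - cos(6*y))/2.
An antiderivative is F(y) = 3*y/2 - sin(6*y)/4.
Then F(pi/3) - F(0) = (pi/2) - (0) = pi/2.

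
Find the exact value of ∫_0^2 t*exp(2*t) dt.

Integrate by parts once (u = t, dv = exp(2*t) dt).
An antiderivative is F(t) = (2*t - 1)*exp(2*t)/4.
Then F(2) - F(0) = (3*exp(4)/4) - (-1/4) = 1/4 + 3*exp(4)/4.

1/4 + 3*exp(4)/4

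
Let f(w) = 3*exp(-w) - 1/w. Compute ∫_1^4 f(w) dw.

An antiderivative is F(w) = -log(w) - 3*exp(-w).
Then F(4) - F(1) = ((-log(4**exp(4)) - 3)*exp(-4)) - (-3*exp(-1)) = (-log(4**exp(4)) - 3 + 3*exp(3))*exp(-4).

(-log(4**exp(4)) - 3 + 3*exp(3))*exp(-4)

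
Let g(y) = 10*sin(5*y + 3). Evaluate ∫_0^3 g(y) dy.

2*cos(3) - 2*cos(18)

Let u = 5*y + 3, so du = 5 dy. When y = 0, u = 3; when y = 3, u = 18.
The integral becomes 2·∫ sin(u) du from 3 to 18, with antiderivative -2*cos(u).
Back in y: F(y) = -2*cos(5*y + 3).
Then F(3) - F(0) = (-2*cos(18)) - (-2*cos(3)) = 2*cos(3) - 2*cos(18).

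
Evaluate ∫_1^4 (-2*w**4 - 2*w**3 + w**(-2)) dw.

-10719/20

By the power rule, an antiderivative is F(w) = -2*w**5/5 - w**4/2 - 1/w.
Then F(4) - F(1) = (-10757/20) - (-19/10) = -10719/20.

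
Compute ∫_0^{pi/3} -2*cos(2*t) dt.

An antiderivative is F(t) = -sin(2*t).
Then F(pi/3) - F(0) = (-sqrt(3)/2) - (0) = -sqrt(3)/2.

-sqrt(3)/2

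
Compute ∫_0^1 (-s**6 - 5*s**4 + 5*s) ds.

19/14

By the power rule, an antiderivative is F(s) = -s**7/7 - s**5 + 5*s**2/2.
Then F(1) - F(0) = (19/14) - (0) = 19/14.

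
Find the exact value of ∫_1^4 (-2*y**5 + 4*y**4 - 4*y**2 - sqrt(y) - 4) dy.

By the power rule, an antiderivative is F(y) = -y**6/3 + 4*y**5/5 - 2*y**(3/2)/3 - 4*y**3/3 - 4*y.
Then F(4) - F(1) = (-3264/5) - (-83/15) = -9709/15.

-9709/15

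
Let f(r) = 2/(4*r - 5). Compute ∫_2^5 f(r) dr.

An antiderivative is F(r) = log(4*r - 5)/2.
Then F(5) - F(2) = (log(15)/2) - (log(3)/2) = log(5)/2.

log(5)/2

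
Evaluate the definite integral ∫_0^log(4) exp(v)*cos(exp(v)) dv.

-sin(1) + sin(4)

Let u = exp(v), so du = exp(v) dv. When v = 0, u = 1; when v = log(4), u = 4.
The integral becomes ∫ cos(u) du from 1 to 4, with antiderivative sin(u).
Back in v: F(v) = sin(exp(v)).
Then F(log(4)) - F(0) = (sin(4)) - (sin(1)) = -sin(1) + sin(4).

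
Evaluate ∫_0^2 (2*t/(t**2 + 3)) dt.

log(7/3)

Let u = t**2 + 3, so du = 2*t dt. When t = 0, u = 3; when t = 2, u = 7.
The integral becomes ∫ 1/u du from 3 to 7, with antiderivative log(u).
Back in t: F(t) = log(t**2 + 3).
Then F(2) - F(0) = (log(7)) - (log(3)) = log(7/3).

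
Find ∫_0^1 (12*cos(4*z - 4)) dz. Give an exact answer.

3*sin(4)

Let u = 4*z - 4, so du = 4 dz. When z = 0, u = -4; when z = 1, u = 0.
The integral becomes 3·∫ cos(u) du from -4 to 0, with antiderivative 3*sin(u).
Back in z: F(z) = 3*sin(4*z - 4).
Then F(1) - F(0) = (0) - (-3*sin(4)) = 3*sin(4).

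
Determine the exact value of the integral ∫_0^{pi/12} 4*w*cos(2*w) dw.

Integrate by parts once (u = w, dv = 4*cos(2*w) dw).
An antiderivative is F(w) = 2*w*sin(2*w) + cos(2*w).
Then F(pi/12) - F(0) = (pi/12 + sqrt(3)/2) - (1) = -1 + pi/12 + sqrt(3)/2.

-1 + pi/12 + sqrt(3)/2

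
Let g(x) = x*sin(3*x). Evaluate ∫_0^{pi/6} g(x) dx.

Integrate by parts once (u = x, dv = sin(3*x) dx).
An antiderivative is F(x) = -x*cos(3*x)/3 + sin(3*x)/9.
Then F(pi/6) - F(0) = (1/9) - (0) = 1/9.

1/9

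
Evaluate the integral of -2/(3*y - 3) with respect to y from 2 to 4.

-2*log(3)/3

An antiderivative is F(y) = -2*log(3*y - 3)/3.
Then F(4) - F(2) = (-4*log(3)/3) - (-2*log(3)/3) = -2*log(3)/3.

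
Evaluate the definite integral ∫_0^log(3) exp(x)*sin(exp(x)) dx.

Let u = exp(x), so du = exp(x) dx. When x = 0, u = 1; when x = log(3), u = 3.
The integral becomes ∫ sin(u) du from 1 to 3, with antiderivative -cos(u).
Back in x: F(x) = -cos(exp(x)).
Then F(log(3)) - F(0) = (-cos(3)) - (-cos(1)) = cos(1) - cos(3).

cos(1) - cos(3)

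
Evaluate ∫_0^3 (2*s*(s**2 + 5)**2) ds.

Let u = s**2 + 5, so du = 2*s ds. When s = 0, u = 5; when s = 3, u = 14.
The integral becomes ∫ u**2 du from 5 to 14, with antiderivative u**3/3.
Back in s: F(s) = (s**2 + 5)**3/3.
Then F(3) - F(0) = (2744/3) - (125/3) = 873.

873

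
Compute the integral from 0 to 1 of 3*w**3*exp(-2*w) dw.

Integrate by parts 3 times (u = w^3, dv = 3*exp(-2*w) dw).
An antiderivative is F(w) = (-12*w**3 - 18*w**2 - 18*w - 9)*exp(-2*w)/8.
Then F(1) - F(0) = (-57*exp(-2)/8) - (-9/8) = 9/8 - 57*exp(-2)/8.

9/8 - 57*exp(-2)/8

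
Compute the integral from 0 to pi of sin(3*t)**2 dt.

pi/2

Use the identity sin^2(3*t) = (1 - cos(6*t))/2.
An antiderivative is F(t) = t/2 - sin(6*t)/12.
Then F(pi) - F(0) = (pi/2) - (0) = pi/2.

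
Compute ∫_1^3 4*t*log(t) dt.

Integrate by parts once (u = ln t, dv = 4*t dt).
An antiderivative is F(t) = t**2*(2*log(t) - 1).
Then F(3) - F(1) = (-9 + 18*log(3)) - (-1) = -8 + 18*log(3).

-8 + 18*log(3)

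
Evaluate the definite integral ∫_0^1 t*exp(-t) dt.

Integrate by parts once (u = t, dv = exp(-t) dt).
An antiderivative is F(t) = (-t - 1)*exp(-t).
Then F(1) - F(0) = (-2*exp(-1)) - (-1) = 1 - 2*exp(-1).

1 - 2*exp(-1)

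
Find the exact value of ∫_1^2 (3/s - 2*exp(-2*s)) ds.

An antiderivative is F(s) = 3*log(s) + exp(-2*s).
Then F(2) - F(1) = (exp(-4) + 3*log(2)) - (exp(-2)) = -exp(-2) + exp(-4) + 3*log(2).

-exp(-2) + exp(-4) + 3*log(2)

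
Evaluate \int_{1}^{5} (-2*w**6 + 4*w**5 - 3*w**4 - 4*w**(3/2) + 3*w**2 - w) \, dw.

By the power rule, an antiderivative is F(w) = -2*w**7/7 + 2*w**6/3 - 8*w**(5/2)/5 - 3*w**5/5 + w**3 - w**2/2.
Then F(5) - F(1) = (-574025/42 - 40*sqrt(5)) - (-277/210) = -478308/35 - 40*sqrt(5).

-478308/35 - 40*sqrt(5)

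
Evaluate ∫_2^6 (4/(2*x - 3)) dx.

log(81)

An antiderivative is F(x) = 2*log(2*x - 3).
Then F(6) - F(2) = (log(81)) - (0) = log(81).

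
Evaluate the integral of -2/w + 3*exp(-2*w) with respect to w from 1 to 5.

-2*log(5) - 3*exp(-10)/2 + 3*exp(-2)/2

An antiderivative is F(w) = -2*log(w) - 3*exp(-2*w)/2.
Then F(5) - F(1) = (-2*log(5) - 3*exp(-10)/2) - (-3*exp(-2)/2) = -2*log(5) - 3*exp(-10)/2 + 3*exp(-2)/2.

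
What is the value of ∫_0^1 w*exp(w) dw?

1

Integrate by parts once (u = w, dv = exp(w) dw).
An antiderivative is F(w) = (w - 1)*exp(w).
Then F(1) - F(0) = (0) - (-1) = 1.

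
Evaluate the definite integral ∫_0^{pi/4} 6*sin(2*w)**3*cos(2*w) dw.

3/4

Let u = sin(2*w), so du = 2*cos(2*w) dw. When w = 0, u = 0; when w = pi/4, u = 1.
The integral becomes 3·∫ u**3 du from 0 to 1, with antiderivative 3*u**4/4.
Back in w: F(w) = 3*sin(2*w)**4/4.
Then F(pi/4) - F(0) = (3/4) - (0) = 3/4.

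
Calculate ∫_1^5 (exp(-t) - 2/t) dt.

-2*log(5) - exp(-5) + exp(-1)

An antiderivative is F(t) = -2*log(t) - exp(-t).
Then F(5) - F(1) = (-2*log(5) - exp(-5)) - (-exp(-1)) = -2*log(5) - exp(-5) + exp(-1).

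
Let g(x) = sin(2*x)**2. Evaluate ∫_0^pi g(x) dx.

pi/2

Use the identity sin^2(2*x) = (1 - cos(4*x))/2.
An antiderivative is F(x) = x/2 - sin(4*x)/8.
Then F(pi) - F(0) = (pi/2) - (0) = pi/2.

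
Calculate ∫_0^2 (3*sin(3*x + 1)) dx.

-cos(7) + cos(1)

Let u = 3*x + 1, so du = 3 dx. When x = 0, u = 1; when x = 2, u = 7.
The integral becomes ∫ sin(u) du from 1 to 7, with antiderivative -cos(u).
Back in x: F(x) = -cos(3*x + 1).
Then F(2) - F(0) = (-cos(7)) - (-cos(1)) = -cos(7) + cos(1).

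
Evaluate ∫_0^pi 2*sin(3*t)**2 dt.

Use the identity sin^2(3*t) = (1 - cos(6*t))/2.
An antiderivative is F(t) = t - sin(6*t)/6.
Then F(pi) - F(0) = (pi) - (0) = pi.

pi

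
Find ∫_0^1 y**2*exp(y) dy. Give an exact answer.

Integrate by parts twice (u = y^2, dv = exp(y) dy).
An antiderivative is F(y) = (y**2 - 2*y + 2)*exp(y).
Then F(1) - F(0) = (E) - (2) = -2 + E.

-2 + E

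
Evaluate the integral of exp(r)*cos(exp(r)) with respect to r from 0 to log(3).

-sin(1) + sin(3)

Let u = exp(r), so du = exp(r) dr. When r = 0, u = 1; when r = log(3), u = 3.
The integral becomes ∫ cos(u) du from 1 to 3, with antiderivative sin(u).
Back in r: F(r) = sin(exp(r)).
Then F(log(3)) - F(0) = (sin(3)) - (sin(1)) = -sin(1) + sin(3).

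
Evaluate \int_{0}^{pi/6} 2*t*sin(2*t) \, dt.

Integrate by parts once (u = t, dv = 2*sin(2*t) dt).
An antiderivative is F(t) = -t*cos(2*t) + sin(2*t)/2.
Then F(pi/6) - F(0) = (-pi/12 + sqrt(3)/4) - (0) = -pi/12 + sqrt(3)/4.

-pi/12 + sqrt(3)/4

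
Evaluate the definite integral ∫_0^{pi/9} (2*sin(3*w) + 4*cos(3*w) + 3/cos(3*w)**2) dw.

An antiderivative is F(w) = 4*sin(3*w)/3 - 2*cos(3*w)/3 + tan(3*w).
Then F(pi/9) - F(0) = (-1/3 + 5*sqrt(3)/3) - (-2/3) = 1/3 + 5*sqrt(3)/3.

1/3 + 5*sqrt(3)/3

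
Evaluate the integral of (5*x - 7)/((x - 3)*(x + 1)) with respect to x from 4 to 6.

-3*log(5) + 2*log(3) + 3*log(7)

Factor the denominator: x**2 - 2*x - 3 = (x + 1)(x - 3).
Partial fractions: (5*x - 7)/((x - 3)*(x + 1)) = 3/(x + 1) + 2/(x - 3).
An antiderivative is F(x) = 2*log(x - 3) + 3*log(x + 1).
Then F(6) - F(4) = (2*log(3) + 3*log(7)) - (3*log(5)) = -3*log(5) + 2*log(3) + 3*log(7).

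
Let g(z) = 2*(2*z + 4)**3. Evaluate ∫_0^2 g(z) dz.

Let u = 2*z + 4, so du = 2 dz. When z = 0, u = 4; when z = 2, u = 8.
The integral becomes ∫ u**3 du from 4 to 8, with antiderivative u**4/4.
Back in z: F(z) = (2*z + 4)**4/4.
Then F(2) - F(0) = (1024) - (64) = 960.

960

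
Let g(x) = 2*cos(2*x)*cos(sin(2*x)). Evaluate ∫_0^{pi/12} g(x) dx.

sin(1/2)

Let u = sin(2*x), so du = 2*cos(2*x) dx. When x = 0, u = 0; when x = pi/12, u = 1/2.
The integral becomes ∫ cos(u) du from 0 to 1/2, with antiderivative sin(u).
Back in x: F(x) = sin(sin(2*x)).
Then F(pi/12) - F(0) = (sin(1/2)) - (0) = sin(1/2).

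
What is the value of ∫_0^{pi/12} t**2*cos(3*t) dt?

sqrt(2)*(-32 + pi**2 + 8*pi)/864

Integrate by parts twice (u = t^2, dv = cos(3*t) dt).
An antiderivative is F(t) = t**2*sin(3*t)/3 + 2*t*cos(3*t)/9 - 2*sin(3*t)/27.
Then F(pi/12) - F(0) = (sqrt(2)*(-32 + pi**2 + 8*pi)/864) - (0) = sqrt(2)*(-32 + pi**2 + 8*pi)/864.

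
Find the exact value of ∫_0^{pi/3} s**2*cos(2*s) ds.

Integrate by parts twice (u = s^2, dv = cos(2*s) ds).
An antiderivative is F(s) = s**2*sin(2*s)/2 + s*cos(2*s)/2 - sin(2*s)/4.
Then F(pi/3) - F(0) = (-pi/12 - sqrt(3)/8 + sqrt(3)*pi**2/36) - (0) = -pi/12 - sqrt(3)/8 + sqrt(3)*pi**2/36.

-pi/12 - sqrt(3)/8 + sqrt(3)*pi**2/36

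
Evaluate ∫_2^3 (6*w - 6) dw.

9

By the power rule, an antiderivative is F(w) = 3*w**2 - 6*w.
Then F(3) - F(2) = (9) - (0) = 9.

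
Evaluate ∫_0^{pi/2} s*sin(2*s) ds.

Integrate by parts once (u = s, dv = sin(2*s) ds).
An antiderivative is F(s) = -s*cos(2*s)/2 + sin(2*s)/4.
Then F(pi/2) - F(0) = (pi/4) - (0) = pi/4.

pi/4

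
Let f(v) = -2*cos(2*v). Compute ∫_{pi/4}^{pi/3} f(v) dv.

1 - sqrt(3)/2

An antiderivative is F(v) = -sin(2*v).
Then F(pi/3) - F(pi/4) = (-sqrt(3)/2) - (-1) = 1 - sqrt(3)/2.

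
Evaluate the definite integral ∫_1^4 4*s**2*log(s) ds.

Integrate by parts once (u = ln s, dv = 4*s**2 ds).
An antiderivative is F(s) = 4*s**3*(3*log(s) - 1)/9.
Then F(4) - F(1) = (-256/9 + 512*log(2)/3) - (-4/9) = -28 + 512*log(2)/3.

-28 + 512*log(2)/3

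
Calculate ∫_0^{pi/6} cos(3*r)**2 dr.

Use the identity cos^2(3*r) = (1 + cos(6*r))/2.
An antiderivative is F(r) = r/2 + sin(6*r)/12.
Then F(pi/6) - F(0) = (pi/12) - (0) = pi/12.

pi/12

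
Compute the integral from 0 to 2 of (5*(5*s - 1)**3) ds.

1640

Let u = 5*s - 1, so du = 5 ds. When s = 0, u = -1; when s = 2, u = 9.
The integral becomes ∫ u**3 du from -1 to 9, with antiderivative u**4/4.
Back in s: F(s) = (5*s - 1)**4/4.
Then F(2) - F(0) = (6561/4) - (1/4) = 1640.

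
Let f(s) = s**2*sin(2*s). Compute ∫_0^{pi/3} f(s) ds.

Integrate by parts twice (u = s^2, dv = sin(2*s) ds).
An antiderivative is F(s) = -s**2*cos(2*s)/2 + s*sin(2*s)/2 + cos(2*s)/4.
Then F(pi/3) - F(0) = (-1/8 + pi**2/36 + sqrt(3)*pi/12) - (1/4) = -3/8 + pi**2/36 + sqrt(3)*pi/12.

-3/8 + pi**2/36 + sqrt(3)*pi/12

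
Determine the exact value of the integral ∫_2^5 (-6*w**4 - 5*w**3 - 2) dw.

-89577/20

By the power rule, an antiderivative is F(w) = -6*w**5/5 - 5*w**4/4 - 2*w.
Then F(5) - F(2) = (-18165/4) - (-312/5) = -89577/20.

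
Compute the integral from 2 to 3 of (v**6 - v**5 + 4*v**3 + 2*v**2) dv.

10961/42

By the power rule, an antiderivative is F(v) = v**7/7 - v**6/6 + v**4 + 2*v**3/3.
Then F(3) - F(2) = (4059/14) - (608/21) = 10961/42.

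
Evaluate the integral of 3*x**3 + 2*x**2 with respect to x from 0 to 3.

By the power rule, an antiderivative is F(x) = 3*x**4/4 + 2*x**3/3.
Then F(3) - F(0) = (315/4) - (0) = 315/4.

315/4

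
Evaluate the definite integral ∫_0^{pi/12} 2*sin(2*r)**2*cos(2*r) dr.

Let u = sin(2*r), so du = 2*cos(2*r) dr. When r = 0, u = 0; when r = pi/12, u = 1/2.
The integral becomes ∫ u**2 du from 0 to 1/2, with antiderivative u**3/3.
Back in r: F(r) = sin(2*r)**3/3.
Then F(pi/12) - F(0) = (1/24) - (0) = 1/24.

1/24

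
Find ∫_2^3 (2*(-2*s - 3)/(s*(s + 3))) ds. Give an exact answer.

log(25/81)

Factor the denominator: s**2 + 3*s = (s + 3)s.
Partial fractions: 2*(-2*s - 3)/(s*(s + 3)) = -2/(s + 3) - 2/s.
An antiderivative is F(s) = -2*log(s) - 2*log(s + 3).
Then F(3) - F(2) = (-4*log(3) - 2*log(2)) - (-log(100)) = log(25/81).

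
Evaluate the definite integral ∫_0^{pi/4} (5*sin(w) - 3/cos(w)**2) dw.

An antiderivative is F(w) = -5*cos(w) - 3*tan(w).
Then F(pi/4) - F(0) = (-5*sqrt(2)/2 - 3) - (-5) = 2 - 5*sqrt(2)/2.

2 - 5*sqrt(2)/2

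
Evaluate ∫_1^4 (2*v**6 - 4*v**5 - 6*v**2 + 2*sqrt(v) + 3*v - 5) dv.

77351/42

By the power rule, an antiderivative is F(v) = 2*v**7/7 - 2*v**6/3 + 4*v**(3/2)/3 - 2*v**3 + 3*v**2/2 - 5*v.
Then F(4) - F(1) = (12860/7) - (-191/42) = 77351/42.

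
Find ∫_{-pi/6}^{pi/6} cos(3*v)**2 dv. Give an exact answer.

pi/6

Use the identity cos^2(3*v) = (1 + cos(6*v))/2.
An antiderivative is F(v) = v/2 + sin(6*v)/12.
Then F(pi/6) - F(-pi/6) = (pi/12) - (-pi/12) = pi/6.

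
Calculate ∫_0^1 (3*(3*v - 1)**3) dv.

15/4

Let u = 3*v - 1, so du = 3 dv. When v = 0, u = -1; when v = 1, u = 2.
The integral becomes ∫ u**3 du from -1 to 2, with antiderivative u**4/4.
Back in v: F(v) = (3*v - 1)**4/4.
Then F(1) - F(0) = (4) - (1/4) = 15/4.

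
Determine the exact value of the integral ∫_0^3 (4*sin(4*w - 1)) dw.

Let u = 4*w - 1, so du = 4 dw. When w = 0, u = -1; when w = 3, u = 11.
The integral becomes ∫ sin(u) du from -1 to 11, with antiderivative -cos(u).
Back in w: F(w) = -cos(4*w - 1).
Then F(3) - F(0) = (-cos(11)) - (-cos(1)) = -cos(11) + cos(1).

-cos(11) + cos(1)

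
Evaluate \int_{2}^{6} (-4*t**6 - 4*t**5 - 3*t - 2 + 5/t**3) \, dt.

By the power rule, an antiderivative is F(t) = -4*t**7/7 - 2*t**6/3 - 3*t**2/2 - 2*t - 5/(2*t**2).
Then F(6) - F(2) = (-96331283/504) - (-21241/168) = -12033445/63.

-12033445/63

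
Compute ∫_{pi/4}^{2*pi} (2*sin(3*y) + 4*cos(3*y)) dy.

-sqrt(2) - 2/3

An antiderivative is F(y) = 4*sin(3*y)/3 - 2*cos(3*y)/3.
Then F(2*pi) - F(pi/4) = (-2/3) - (sqrt(2)) = -sqrt(2) - 2/3.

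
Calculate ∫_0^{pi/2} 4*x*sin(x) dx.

4

Integrate by parts once (u = x, dv = 4*sin(x) dx).
An antiderivative is F(x) = -4*x*cos(x) + 4*sin(x).
Then F(pi/2) - F(0) = (4) - (0) = 4.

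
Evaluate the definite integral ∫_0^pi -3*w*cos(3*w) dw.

Integrate by parts once (u = w, dv = -3*cos(3*w) dw).
An antiderivative is F(w) = -w*sin(3*w) - cos(3*w)/3.
Then F(pi) - F(0) = (1/3) - (-1/3) = 2/3.

2/3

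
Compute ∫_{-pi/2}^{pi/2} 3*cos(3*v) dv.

-2

An antiderivative is F(v) = sin(3*v).
Then F(pi/2) - F(-pi/2) = (-1) - (1) = -2.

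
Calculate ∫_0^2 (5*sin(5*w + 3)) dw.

Let u = 5*w + 3, so du = 5 dw. When w = 0, u = 3; when w = 2, u = 13.
The integral becomes ∫ sin(u) du from 3 to 13, with antiderivative -cos(u).
Back in w: F(w) = -cos(5*w + 3).
Then F(2) - F(0) = (-cos(13)) - (-cos(3)) = cos(3) - cos(13).

cos(3) - cos(13)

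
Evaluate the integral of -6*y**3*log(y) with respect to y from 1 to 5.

234 - 1875*log(5)/2

Integrate by parts once (u = ln y, dv = -6*y**3 dy).
An antiderivative is F(y) = -3*y**4*(4*log(y) - 1)/8.
Then F(5) - F(1) = (1875/8 - 1875*log(5)/2) - (3/8) = 234 - 1875*log(5)/2.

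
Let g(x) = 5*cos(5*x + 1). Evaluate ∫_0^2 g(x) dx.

sin(11) - sin(1)

Let u = 5*x + 1, so du = 5 dx. When x = 0, u = 1; when x = 2, u = 11.
The integral becomes ∫ cos(u) du from 1 to 11, with antiderivative sin(u).
Back in x: F(x) = sin(5*x + 1).
Then F(2) - F(0) = (sin(11)) - (sin(1)) = sin(11) - sin(1).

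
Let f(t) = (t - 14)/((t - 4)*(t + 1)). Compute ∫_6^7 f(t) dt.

-3*log(7) - 2*log(3) + 11*log(2)

Factor the denominator: t**2 - 3*t - 4 = (t + 1)(t - 4).
Partial fractions: (t - 14)/((t - 4)*(t + 1)) = 3/(t + 1) - 2/(t - 4).
An antiderivative is F(t) = -2*log(t - 4) + 3*log(t + 1).
Then F(7) - F(6) = (-2*log(3) + 9*log(2)) - (-2*log(2) + 3*log(7)) = -3*log(7) - 2*log(3) + 11*log(2).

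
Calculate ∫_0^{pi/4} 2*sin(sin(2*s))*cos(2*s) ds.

1 - cos(1)

Let u = sin(2*s), so du = 2*cos(2*s) ds. When s = 0, u = 0; when s = pi/4, u = 1.
The integral becomes ∫ sin(u) du from 0 to 1, with antiderivative -cos(u).
Back in s: F(s) = -cos(sin(2*s)).
Then F(pi/4) - F(0) = (-cos(1)) - (-1) = 1 - cos(1).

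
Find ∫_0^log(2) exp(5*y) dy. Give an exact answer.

Let u = exp(y), so du = exp(y) dy. When y = 0, u = 1; when y = log(2), u = 2.
The integral becomes ∫ u**4 du from 1 to 2, with antiderivative u**5/5.
Back in y: F(y) = exp(5*y)/5.
Then F(log(2)) - F(0) = (32/5) - (1/5) = 31/5.

31/5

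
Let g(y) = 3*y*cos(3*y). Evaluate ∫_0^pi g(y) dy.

Integrate by parts once (u = y, dv = 3*cos(3*y) dy).
An antiderivative is F(y) = y*sin(3*y) + cos(3*y)/3.
Then F(pi) - F(0) = (-1/3) - (1/3) = -2/3.

-2/3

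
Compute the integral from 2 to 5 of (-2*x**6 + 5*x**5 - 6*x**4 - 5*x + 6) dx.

By the power rule, an antiderivative is F(x) = -2*x**7/7 + 5*x**6/6 - 6*x**5/5 - 5*x**2/2 + 6*x.
Then F(5) - F(2) = (-274745/21) - (-2062/105) = -457221/35.

-457221/35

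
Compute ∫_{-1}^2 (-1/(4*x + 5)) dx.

An antiderivative is F(x) = -log(4*x + 5)/4.
Then F(2) - F(-1) = (-log(13)/4) - (0) = -log(13)/4.

-log(13)/4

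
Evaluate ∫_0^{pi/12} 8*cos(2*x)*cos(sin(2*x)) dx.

Let u = sin(2*x), so du = 2*cos(2*x) dx. When x = 0, u = 0; when x = pi/12, u = 1/2.
The integral becomes 4·∫ cos(u) du from 0 to 1/2, with antiderivative 4*sin(u).
Back in x: F(x) = 4*sin(sin(2*x)).
Then F(pi/12) - F(0) = (4*sin(1/2)) - (0) = 4*sin(1/2).

4*sin(1/2)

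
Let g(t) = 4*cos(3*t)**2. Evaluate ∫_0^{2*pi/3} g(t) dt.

4*pi/3

Use the identity cos^2(3*t) = (1 + cos(6*t))/2.
An antiderivative is F(t) = 2*t + sin(6*t)/3.
Then F(2*pi/3) - F(0) = (4*pi/3) - (0) = 4*pi/3.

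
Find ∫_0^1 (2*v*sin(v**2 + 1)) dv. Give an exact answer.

-cos(2) + cos(1)

Let u = v**2 + 1, so du = 2*v dv. When v = 0, u = 1; when v = 1, u = 2.
The integral becomes ∫ sin(u) du from 1 to 2, with antiderivative -cos(u).
Back in v: F(v) = -cos(v**2 + 1).
Then F(1) - F(0) = (-cos(2)) - (-cos(1)) = -cos(2) + cos(1).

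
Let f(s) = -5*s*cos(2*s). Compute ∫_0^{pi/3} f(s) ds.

-5*sqrt(3)*pi/12 + 15/8

Integrate by parts once (u = s, dv = -5*cos(2*s) ds).
An antiderivative is F(s) = -5*s*sin(2*s)/2 - 5*cos(2*s)/4.
Then F(pi/3) - F(0) = (-5*sqrt(3)*pi/12 + 5/8) - (-5/4) = -5*sqrt(3)*pi/12 + 15/8.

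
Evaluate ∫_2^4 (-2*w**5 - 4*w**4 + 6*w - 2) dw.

-10528/5

By the power rule, an antiderivative is F(w) = -w**6/3 - 4*w**5/5 + 3*w**2 - 2*w.
Then F(4) - F(2) = (-32168/15) - (-584/15) = -10528/5.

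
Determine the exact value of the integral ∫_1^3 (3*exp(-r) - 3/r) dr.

-3*log(3) - 3*exp(-3) + 3*exp(-1)

An antiderivative is F(r) = -3*log(r) - 3*exp(-r).
Then F(3) - F(1) = (-3*log(3) - 3*exp(-3)) - (-3*exp(-1)) = -3*log(3) - 3*exp(-3) + 3*exp(-1).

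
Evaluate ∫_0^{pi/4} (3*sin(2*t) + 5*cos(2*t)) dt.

4

An antiderivative is F(t) = 5*sin(2*t)/2 - 3*cos(2*t)/2.
Then F(pi/4) - F(0) = (5/2) - (-3/2) = 4.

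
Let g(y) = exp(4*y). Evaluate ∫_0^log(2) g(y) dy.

15/4

Let u = exp(y), so du = exp(y) dy. When y = 0, u = 1; when y = log(2), u = 2.
The integral becomes ∫ u**3 du from 1 to 2, with antiderivative u**4/4.
Back in y: F(y) = exp(4*y)/4.
Then F(log(2)) - F(0) = (4) - (1/4) = 15/4.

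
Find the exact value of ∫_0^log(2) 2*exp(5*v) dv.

62/5

Let u = exp(v), so du = exp(v) dv. When v = 0, u = 1; when v = log(2), u = 2.
The integral becomes 2·∫ u**4 du from 1 to 2, with antiderivative 2*u**5/5.
Back in v: F(v) = 2*exp(5*v)/5.
Then F(log(2)) - F(0) = (64/5) - (2/5) = 62/5.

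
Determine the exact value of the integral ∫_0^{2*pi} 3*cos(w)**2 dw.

Use the identity cos^2(w) = (1 + cos(2*w))/2.
An antiderivative is F(w) = 3*w/2 + 3*sin(2*w)/4.
Then F(2*pi) - F(0) = (3*pi) - (0) = 3*pi.

3*pi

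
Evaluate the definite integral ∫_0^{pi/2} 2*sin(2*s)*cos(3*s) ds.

Use the identity sin(2*s)cos(3*s) = [sin(5*s) + sin(-s)]/2.
An antiderivative is F(s) = cos(s) - cos(5*s)/5.
Then F(pi/2) - F(0) = (0) - (4/5) = -4/5.

-4/5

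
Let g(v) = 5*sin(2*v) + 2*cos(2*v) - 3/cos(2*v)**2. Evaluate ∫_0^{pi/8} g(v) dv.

An antiderivative is F(v) = sin(2*v) - 5*cos(2*v)/2 - 3*tan(2*v)/2.
Then F(pi/8) - F(0) = (-3/2 - 3*sqrt(2)/4) - (-5/2) = 1 - 3*sqrt(2)/4.

1 - 3*sqrt(2)/4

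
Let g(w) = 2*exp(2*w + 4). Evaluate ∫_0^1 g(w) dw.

-exp(4) + exp(6)

Let u = 2*w + 4, so du = 2 dw. When w = 0, u = 4; when w = 1, u = 6.
The integral becomes ∫ exp(u) du from 4 to 6, with antiderivative exp(u).
Back in w: F(w) = exp(2*w + 4).
Then F(1) - F(0) = (exp(6)) - (exp(4)) = -exp(4) + exp(6).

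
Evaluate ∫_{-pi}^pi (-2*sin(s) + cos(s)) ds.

An antiderivative is F(s) = sin(s) + 2*cos(s).
Then F(pi) - F(-pi) = (-2) - (-2) = 0.

0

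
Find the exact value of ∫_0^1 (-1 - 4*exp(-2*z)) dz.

An antiderivative is F(z) = -z + 2*exp(-2*z).
Then F(1) - F(0) = (-1 + 2*exp(-2)) - (2) = -3 + 2*exp(-2).

-3 + 2*exp(-2)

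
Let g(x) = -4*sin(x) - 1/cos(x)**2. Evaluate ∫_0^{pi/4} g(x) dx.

-5 + 2*sqrt(2)

An antiderivative is F(x) = 4*cos(x) - tan(x).
Then F(pi/4) - F(0) = (-1 + 2*sqrt(2)) - (4) = -5 + 2*sqrt(2).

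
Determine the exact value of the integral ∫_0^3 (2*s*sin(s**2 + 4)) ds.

Let u = s**2 + 4, so du = 2*s ds. When s = 0, u = 4; when s = 3, u = 13.
The integral becomes ∫ sin(u) du from 4 to 13, with antiderivative -cos(u).
Back in s: F(s) = -cos(s**2 + 4).
Then F(3) - F(0) = (-cos(13)) - (-cos(4)) = -cos(13) + cos(4).

-cos(13) + cos(4)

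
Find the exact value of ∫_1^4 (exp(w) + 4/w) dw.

-exp(1) + 8*log(2) + exp(4)

An antiderivative is F(w) = exp(w) + 4*log(w).
Then F(4) - F(1) = (8*log(2) + exp(4)) - (exp(1)) = -exp(1) + 8*log(2) + exp(4).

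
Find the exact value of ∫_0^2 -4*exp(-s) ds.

-4 + 4*exp(-2)

An antiderivative is F(s) = 4*exp(-s).
Then F(2) - F(0) = (4*exp(-2)) - (4) = -4 + 4*exp(-2).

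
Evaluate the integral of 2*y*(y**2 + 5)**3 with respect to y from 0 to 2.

Let u = y**2 + 5, so du = 2*y dy. When y = 0, u = 5; when y = 2, u = 9.
The integral becomes ∫ u**3 du from 5 to 9, with antiderivative u**4/4.
Back in y: F(y) = (y**2 + 5)**4/4.
Then F(2) - F(0) = (6561/4) - (625/4) = 1484.

1484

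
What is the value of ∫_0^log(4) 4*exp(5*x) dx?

Let u = exp(x), so du = exp(x) dx. When x = 0, u = 1; when x = log(4), u = 4.
The integral becomes 4·∫ u**4 du from 1 to 4, with antiderivative 4*u**5/5.
Back in x: F(x) = 4*exp(5*x)/5.
Then F(log(4)) - F(0) = (4096/5) - (4/5) = 4092/5.

4092/5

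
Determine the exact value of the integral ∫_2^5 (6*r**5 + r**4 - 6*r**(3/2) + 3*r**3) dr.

-60*sqrt(5) + 48*sqrt(2)/5 + 332727/20

By the power rule, an antiderivative is F(r) = r**6 - 12*r**(5/2)/5 + r**5/5 + 3*r**4/4.
Then F(5) - F(2) = (66875/4 - 60*sqrt(5)) - (412/5 - 48*sqrt(2)/5) = -60*sqrt(5) + 48*sqrt(2)/5 + 332727/20.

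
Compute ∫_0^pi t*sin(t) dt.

Integrate by parts once (u = t, dv = sin(t) dt).
An antiderivative is F(t) = -t*cos(t) + sin(t).
Then F(pi) - F(0) = (pi) - (0) = pi.

pi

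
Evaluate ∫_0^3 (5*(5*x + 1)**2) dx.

1365

Let u = 5*x + 1, so du = 5 dx. When x = 0, u = 1; when x = 3, u = 16.
The integral becomes ∫ u**2 du from 1 to 16, with antiderivative u**3/3.
Back in x: F(x) = (5*x + 1)**3/3.
Then F(3) - F(0) = (4096/3) - (1/3) = 1365.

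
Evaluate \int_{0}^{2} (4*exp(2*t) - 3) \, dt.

An antiderivative is F(t) = 2*exp(2*t) - 3*t.
Then F(2) - F(0) = (-6 + 2*exp(4)) - (2) = -8 + 2*exp(4).

-8 + 2*exp(4)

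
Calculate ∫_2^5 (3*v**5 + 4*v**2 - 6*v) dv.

By the power rule, an antiderivative is F(v) = v**6/2 + 4*v**3/3 - 3*v**2.
Then F(5) - F(2) = (47425/6) - (92/3) = 15747/2.

15747/2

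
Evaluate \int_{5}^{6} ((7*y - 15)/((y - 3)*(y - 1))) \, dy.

-11*log(2) + 3*log(3) + 4*log(5)

Factor the denominator: y**2 - 4*y + 3 = (y - 1)(y - 3).
Partial fractions: (7*y - 15)/((y - 3)*(y - 1)) = 4/(y - 1) + 3/(y - 3).
An antiderivative is F(y) = 3*log(y - 3) + 4*log(y - 1).
Then F(6) - F(5) = (3*log(3) + 4*log(5)) - (11*log(2)) = -11*log(2) + 3*log(3) + 4*log(5).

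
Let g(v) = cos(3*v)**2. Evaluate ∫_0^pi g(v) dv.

pi/2

Use the identity cos^2(3*v) = (1 + cos(6*v))/2.
An antiderivative is F(v) = v/2 + sin(6*v)/12.
Then F(pi) - F(0) = (pi/2) - (0) = pi/2.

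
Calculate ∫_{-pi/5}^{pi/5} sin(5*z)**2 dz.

Use the identity sin^2(5*z) = (1 - cos(10*z))/2.
An antiderivative is F(z) = z/2 - sin(10*z)/20.
Then F(pi/5) - F(-pi/5) = (pi/10) - (-pi/10) = pi/5.

pi/5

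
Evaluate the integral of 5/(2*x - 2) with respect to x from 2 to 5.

An antiderivative is F(x) = 5*log(2*x - 2)/2.
Then F(5) - F(2) = (15*log(2)/2) - (5*log(2)/2) = log(32).

log(32)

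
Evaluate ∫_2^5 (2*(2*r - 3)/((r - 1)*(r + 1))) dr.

log(8)

Factor the denominator: r**2 - 1 = (r + 1)(r - 1).
Partial fractions: 2*(2*r - 3)/((r - 1)*(r + 1)) = 5/(r + 1) - 1/(r - 1).
An antiderivative is F(r) = -log(r - 1) + 5*log(r + 1).
Then F(5) - F(2) = (3*log(2) + 5*log(3)) - (5*log(3)) = log(8).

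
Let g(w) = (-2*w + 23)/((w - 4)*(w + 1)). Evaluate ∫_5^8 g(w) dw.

-5*log(3) + 11*log(2)

Factor the denominator: w**2 - 3*w - 4 = (w + 1)(w - 4).
Partial fractions: (-2*w + 23)/((w - 4)*(w + 1)) = -5/(w + 1) + 3/(w - 4).
An antiderivative is F(w) = 3*log(w - 4) - 5*log(w + 1).
Then F(8) - F(5) = (-10*log(3) + 6*log(2)) - (-5*log(3) - 5*log(2)) = -5*log(3) + 11*log(2).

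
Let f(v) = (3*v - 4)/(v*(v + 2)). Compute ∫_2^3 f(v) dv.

-8*log(2) - 2*log(3) + 5*log(5)

Factor the denominator: v**2 + 2*v = (v + 2)v.
Partial fractions: (3*v - 4)/(v*(v + 2)) = 5/(v + 2) - 2/v.
An antiderivative is F(v) = -2*log(v) + 5*log(v + 2).
Then F(3) - F(2) = (-2*log(3) + 5*log(5)) - (8*log(2)) = -8*log(2) - 2*log(3) + 5*log(5).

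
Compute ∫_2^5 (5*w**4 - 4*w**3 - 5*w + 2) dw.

By the power rule, an antiderivative is F(w) = w**5 - w**4 - 5*w**2/2 + 2*w.
Then F(5) - F(2) = (4895/2) - (10) = 4875/2.

4875/2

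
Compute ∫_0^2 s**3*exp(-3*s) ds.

Integrate by parts 3 times (u = s^3, dv = exp(-3*s) ds).
An antiderivative is F(s) = (-9*s**3 - 9*s**2 - 6*s - 2)*exp(-3*s)/27.
Then F(2) - F(0) = (-122*exp(-6)/27) - (-2/27) = 2/27 - 122*exp(-6)/27.

2/27 - 122*exp(-6)/27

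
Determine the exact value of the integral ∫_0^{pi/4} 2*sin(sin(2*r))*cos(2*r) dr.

1 - cos(1)

Let u = sin(2*r), so du = 2*cos(2*r) dr. When r = 0, u = 0; when r = pi/4, u = 1.
The integral becomes ∫ sin(u) du from 0 to 1, with antiderivative -cos(u).
Back in r: F(r) = -cos(sin(2*r)).
Then F(pi/4) - F(0) = (-cos(1)) - (-1) = 1 - cos(1).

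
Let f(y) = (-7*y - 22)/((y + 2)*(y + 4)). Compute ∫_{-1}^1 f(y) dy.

Factor the denominator: y**2 + 6*y + 8 = (y + 4)(y + 2).
Partial fractions: (-7*y - 22)/((y + 2)*(y + 4)) = -3/(y + 4) - 4/(y + 2).
An antiderivative is F(y) = -4*log(y + 2) - 3*log(y + 4).
Then F(1) - F(-1) = (-3*log(5) - 4*log(3)) - (-log(27)) = -3*log(5) - log(3).

-3*log(5) - log(3)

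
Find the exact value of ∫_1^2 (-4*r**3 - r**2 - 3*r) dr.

-131/6

By the power rule, an antiderivative is F(r) = -r**4 - r**3/3 - 3*r**2/2.
Then F(2) - F(1) = (-74/3) - (-17/6) = -131/6.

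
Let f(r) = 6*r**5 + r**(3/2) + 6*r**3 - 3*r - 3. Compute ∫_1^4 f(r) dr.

22292/5

By the power rule, an antiderivative is F(r) = r**6 + 2*r**(5/2)/5 + 3*r**4/2 - 3*r**2/2 - 3*r.
Then F(4) - F(1) = (22284/5) - (-8/5) = 22292/5.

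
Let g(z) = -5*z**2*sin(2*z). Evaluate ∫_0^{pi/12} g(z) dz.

-5*sqrt(3)/8 - 5*pi/48 + 5*sqrt(3)*pi**2/576 + 5/4

Integrate by parts twice (u = z^2, dv = -5*sin(2*z) dz).
An antiderivative is F(z) = 5*z**2*cos(2*z)/2 - 5*z*sin(2*z)/2 - 5*cos(2*z)/4.
Then F(pi/12) - F(0) = (-5*sqrt(3)/8 - 5*pi/48 + 5*sqrt(3)*pi**2/576) - (-5/4) = -5*sqrt(3)/8 - 5*pi/48 + 5*sqrt(3)*pi**2/576 + 5/4.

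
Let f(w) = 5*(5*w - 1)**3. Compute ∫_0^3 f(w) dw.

38415/4

Let u = 5*w - 1, so du = 5 dw. When w = 0, u = -1; when w = 3, u = 14.
The integral becomes ∫ u**3 du from -1 to 14, with antiderivative u**4/4.
Back in w: F(w) = (5*w - 1)**4/4.
Then F(3) - F(0) = (9604) - (1/4) = 38415/4.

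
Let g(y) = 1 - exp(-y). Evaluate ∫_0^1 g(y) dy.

An antiderivative is F(y) = y + exp(-y).
Then F(1) - F(0) = (exp(-1) + 1) - (1) = exp(-1).

exp(-1)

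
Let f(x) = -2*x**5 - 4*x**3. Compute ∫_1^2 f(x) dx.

By the power rule, an antiderivative is F(x) = -x**6/3 - x**4.
Then F(2) - F(1) = (-112/3) - (-4/3) = -36.

-36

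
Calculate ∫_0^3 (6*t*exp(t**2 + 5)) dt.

Let u = t**2 + 5, so du = 2*t dt. When t = 0, u = 5; when t = 3, u = 14.
The integral becomes 3·∫ exp(u) du from 5 to 14, with antiderivative 3*exp(u).
Back in t: F(t) = 3*exp(t**2 + 5).
Then F(3) - F(0) = (3*exp(14)) - (3*exp(5)) = -3*(1 - exp(9))*exp(5).

-3*(1 - exp(9))*exp(5)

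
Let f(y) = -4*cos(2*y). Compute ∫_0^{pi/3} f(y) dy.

An antiderivative is F(y) = -2*sin(2*y).
Then F(pi/3) - F(0) = (-sqrt(3)) - (0) = -sqrt(3).

-sqrt(3)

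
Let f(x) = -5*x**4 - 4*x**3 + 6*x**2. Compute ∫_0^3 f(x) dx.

-270

By the power rule, an antiderivative is F(x) = -x**5 - x**4 + 2*x**3.
Then F(3) - F(0) = (-270) - (0) = -270.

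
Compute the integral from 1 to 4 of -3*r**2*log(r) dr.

21 - 128*log(2)

Integrate by parts once (u = ln r, dv = -3*r**2 dr).
An antiderivative is F(r) = -r**3*(3*log(r) - 1)/3.
Then F(4) - F(1) = (64/3 - 128*log(2)) - (1/3) = 21 - 128*log(2).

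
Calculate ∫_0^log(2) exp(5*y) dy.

31/5

Let u = exp(y), so du = exp(y) dy. When y = 0, u = 1; when y = log(2), u = 2.
The integral becomes ∫ u**4 du from 1 to 2, with antiderivative u**5/5.
Back in y: F(y) = exp(5*y)/5.
Then F(log(2)) - F(0) = (32/5) - (1/5) = 31/5.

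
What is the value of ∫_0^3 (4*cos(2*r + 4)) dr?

2*sin(10) - 2*sin(4)

Let u = 2*r + 4, so du = 2 dr. When r = 0, u = 4; when r = 3, u = 10.
The integral becomes 2·∫ cos(u) du from 4 to 10, with antiderivative 2*sin(u).
Back in r: F(r) = 2*sin(2*r + 4).
Then F(3) - F(0) = (2*sin(10)) - (2*sin(4)) = 2*sin(10) - 2*sin(4).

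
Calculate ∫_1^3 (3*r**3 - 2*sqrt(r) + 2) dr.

196/3 - 4*sqrt(3)

By the power rule, an antiderivative is F(r) = 3*r**4/4 - 4*r**(3/2)/3 + 2*r.
Then F(3) - F(1) = (267/4 - 4*sqrt(3)) - (17/12) = 196/3 - 4*sqrt(3).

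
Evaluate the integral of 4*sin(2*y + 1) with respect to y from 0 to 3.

-2*cos(7) + 2*cos(1)

Let u = 2*y + 1, so du = 2 dy. When y = 0, u = 1; when y = 3, u = 7.
The integral becomes 2·∫ sin(u) du from 1 to 7, with antiderivative -2*cos(u).
Back in y: F(y) = -2*cos(2*y + 1).
Then F(3) - F(0) = (-2*cos(7)) - (-2*cos(1)) = -2*cos(7) + 2*cos(1).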